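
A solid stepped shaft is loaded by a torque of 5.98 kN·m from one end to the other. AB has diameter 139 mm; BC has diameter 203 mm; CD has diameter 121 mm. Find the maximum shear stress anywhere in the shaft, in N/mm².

Under the same torque, τ_max = 16T/(πd³) is largest where d is smallest — segment CD (d = 121 mm).
τ_max = 16·5980/(π·(0.121)³) = 1.719×10^7 Pa.

17.2 N/mm²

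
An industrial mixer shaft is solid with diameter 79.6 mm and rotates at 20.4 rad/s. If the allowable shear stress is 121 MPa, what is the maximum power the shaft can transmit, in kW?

J = πd⁴/32 = π(0.0796)⁴/32 = 3.941×10^-6 m⁴.
T_max = τ_allow·J/r = 1.21×10^8 × 3.941×10^-6 / 0.0398 = 11980 N·m.
ω = 20.4 rad/s, so P_max = T_max·ω = 2.444×10^5 W.

244 kW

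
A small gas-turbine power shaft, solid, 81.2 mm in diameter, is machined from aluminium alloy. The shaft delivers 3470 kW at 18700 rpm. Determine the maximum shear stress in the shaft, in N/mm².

16.9 N/mm²

ω = 2π·18700/60 = 1958 rad/s, so T = P/ω = 3470×10³ / 1958 = 1772 N·m.
J = πd⁴/32 = π(0.0812)⁴/32 = 4.268×10^-6 m⁴.
τ_max = T·r/J = 1772 × 0.0406 / 4.268×10^-6 = 1.686×10^7 Pa.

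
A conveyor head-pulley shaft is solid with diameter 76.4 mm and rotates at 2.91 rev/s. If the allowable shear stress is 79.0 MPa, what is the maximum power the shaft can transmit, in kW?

126 kW

J = πd⁴/32 = π(0.0764)⁴/32 = 3.345×10^-6 m⁴.
T_max = τ_allow·J/r = 7.90×10^7 × 3.345×10^-6 / 0.0382 = 6917 N·m.
ω = 2π·2.91 = 18.28 rad/s, so P_max = T_max·ω = 1.265×10^5 W.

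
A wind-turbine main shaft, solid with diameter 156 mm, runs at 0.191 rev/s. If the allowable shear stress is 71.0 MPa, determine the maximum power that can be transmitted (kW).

J = πd⁴/32 = π(0.156)⁴/32 = 5.814×10^-5 m⁴.
T_max = τ_allow·J/r = 7.10×10^7 × 5.814×10^-5 / 0.0780 = 52930 N·m.
ω = 2π·0.191 = 1.200 rad/s, so P_max = T_max·ω = 6.351×10^4 W.

63.5 kW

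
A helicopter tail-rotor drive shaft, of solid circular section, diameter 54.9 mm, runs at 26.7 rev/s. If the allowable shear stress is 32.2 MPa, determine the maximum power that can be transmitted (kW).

J = πd⁴/32 = π(0.0549)⁴/32 = 8.918×10^-7 m⁴.
T_max = τ_allow·J/r = 3.22×10^7 × 8.918×10^-7 / 0.0274 = 1046 N·m.
ω = 2π·26.7 = 167.8 rad/s, so P_max = T_max·ω = 1.755×10^5 W.

176 kW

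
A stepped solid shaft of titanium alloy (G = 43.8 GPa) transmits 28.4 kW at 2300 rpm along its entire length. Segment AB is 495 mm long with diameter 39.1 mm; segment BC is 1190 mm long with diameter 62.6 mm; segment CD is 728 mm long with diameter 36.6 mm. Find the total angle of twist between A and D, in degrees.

1.09°

ω = 2π·2300/60 = 240.9 rad/s, so T = P/ω = 28.4×10³ / 240.9 = 117.9 N·m.
J_AB = π(0.0391)⁴/32 = 2.29×10^-7 m⁴; J_BC = π(0.0626)⁴/32 = 1.51×10^-6 m⁴; J_CD = π(0.0366)⁴/32 = 1.76×10^-7 m⁴.
θ = (T/G)·Σ L_i/J_i = (117.9/43.8×10⁹)·(0.495/2.29×10^-7 + 1.19/1.51×10^-6 + 0.728/1.76×10^-7) = 0.01906 rad.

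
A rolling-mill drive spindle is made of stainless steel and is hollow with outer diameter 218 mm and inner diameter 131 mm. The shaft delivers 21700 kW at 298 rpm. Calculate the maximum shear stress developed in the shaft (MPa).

393 MPa

ω = 2π·298/60 = 31.21 rad/s, so T = P/ω = 21700×10³ / 31.21 = 695400 N·m.
J = π(d_o⁴ − d_i⁴)/32 = π(0.218⁴ − 0.131⁴)/32 = 1.928×10^-4 m⁴.
τ_max = T·r/J = 695400 × 0.109 / 1.928×10^-4 = 3.931×10^8 Pa.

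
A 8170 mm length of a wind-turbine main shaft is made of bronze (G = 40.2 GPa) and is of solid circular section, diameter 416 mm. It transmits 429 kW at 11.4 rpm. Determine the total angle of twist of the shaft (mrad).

24.8 mrad

ω = 2π·11.4/60 = 1.194 rad/s, so T = P/ω = 429×10³ / 1.194 = 359400 N·m.
J = πd⁴/32 = π(0.416)⁴/32 = 2.940×10^-3 m⁴.
θ = T·L/(G·J) = 359400 × 8.17 / (40.2×10⁹ × 2.940×10^-3) = 0.02484 rad.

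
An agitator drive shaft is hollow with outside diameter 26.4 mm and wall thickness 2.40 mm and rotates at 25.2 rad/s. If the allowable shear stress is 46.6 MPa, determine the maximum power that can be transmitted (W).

2340 W

J = π(d_o⁴ − d_i⁴)/32 = π(0.0264⁴ − 0.0216⁴)/32 = 2.632×10^-8 m⁴.
T_max = τ_allow·J/r = 4.66×10^7 × 2.632×10^-8 / 0.0132 = 92.91 N·m.
ω = 25.2 rad/s, so P_max = T_max·ω = 2341 W.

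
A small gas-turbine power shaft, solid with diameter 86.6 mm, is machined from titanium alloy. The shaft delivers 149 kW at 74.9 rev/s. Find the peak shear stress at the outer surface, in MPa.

ω = 2π·74.9 = 470.6 rad/s, so T = P/ω = 149×10³ / 470.6 = 316.6 N·m.
J = πd⁴/32 = π(0.0866)⁴/32 = 5.522×10^-6 m⁴.
τ_max = T·r/J = 316.6 × 0.0433 / 5.522×10^-6 = 2.483×10^6 Pa.

2.48 MPa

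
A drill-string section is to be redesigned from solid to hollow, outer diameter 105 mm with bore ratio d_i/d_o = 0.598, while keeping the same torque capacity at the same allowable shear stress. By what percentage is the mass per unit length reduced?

Equal τ_max and T ⇒ the solid shaft needs d_s³ = d_o³(1−k⁴), so d_s = 105·(1−0.598⁴)^(1/3) = 100.3 mm.
Area ratio A_h/A_s = d_o²(1−k²)/d_s² = (1−k²)/(1−k⁴)^(2/3) = 0.7038.
Mass saving = 1 − 0.7038 = 29.6 %.

29.6 %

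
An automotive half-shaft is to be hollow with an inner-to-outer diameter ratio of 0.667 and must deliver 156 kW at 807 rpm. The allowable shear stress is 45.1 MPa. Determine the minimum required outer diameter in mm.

ω = 2π·807/60 = 84.51 rad/s, so T = P/ω = 156×10³ / 84.51 = 1846 N·m.
For a hollow shaft with d_i/d_o = 0.667: τ_max = 16T/(π d_o³ (1−k⁴)), so d_o = [16T/(π τ_allow (1−k⁴))]^(1/3) = [16·1846/(π·4.51×10^7·0.8021)]^(1/3) = 0.06382 m.

63.8 mm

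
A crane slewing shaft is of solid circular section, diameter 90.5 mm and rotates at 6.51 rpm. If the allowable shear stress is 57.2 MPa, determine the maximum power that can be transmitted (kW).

J = πd⁴/32 = π(0.0905)⁴/32 = 6.586×10^-6 m⁴.
T_max = τ_allow·J/r = 5.72×10^7 × 6.586×10^-6 / 0.0452 = 8325 N·m.
ω = 2π·6.51/60 = 0.6817 rad/s, so P_max = T_max·ω = 5675 W.

5.68 kW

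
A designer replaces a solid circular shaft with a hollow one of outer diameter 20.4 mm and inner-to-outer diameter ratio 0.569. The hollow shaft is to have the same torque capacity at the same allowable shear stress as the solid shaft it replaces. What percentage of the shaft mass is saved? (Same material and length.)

27.2 %

Equal τ_max and T ⇒ the solid shaft needs d_s³ = d_o³(1−k⁴), so d_s = 20.4·(1−0.569⁴)^(1/3) = 19.66 mm.
Area ratio A_h/A_s = d_o²(1−k²)/d_s² = (1−k²)/(1−k⁴)^(2/3) = 0.7280.
Mass saving = 1 − 0.7280 = 27.2 %.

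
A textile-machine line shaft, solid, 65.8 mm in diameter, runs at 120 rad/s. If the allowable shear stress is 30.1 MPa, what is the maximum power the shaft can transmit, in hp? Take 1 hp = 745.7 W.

271 hp

J = πd⁴/32 = π(0.0658)⁴/32 = 1.840×10^-6 m⁴.
T_max = τ_allow·J/r = 3.01×10^7 × 1.840×10^-6 / 0.0329 = 1684 N·m.
ω = 120 rad/s, so P_max = T_max·ω = 2.020×10^5 W.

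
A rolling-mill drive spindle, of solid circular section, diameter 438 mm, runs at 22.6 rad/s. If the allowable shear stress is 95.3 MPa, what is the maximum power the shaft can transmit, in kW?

J = πd⁴/32 = π(0.438)⁴/32 = 3.613×10^-3 m⁴.
T_max = τ_allow·J/r = 9.53×10^7 × 3.613×10^-3 / 0.219 = 1.572e6 N·m.
ω = 22.6 rad/s, so P_max = T_max·ω = 3.553×10^7 W.

35500 kW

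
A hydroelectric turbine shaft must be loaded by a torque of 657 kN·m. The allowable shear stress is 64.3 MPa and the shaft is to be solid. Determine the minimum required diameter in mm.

373 mm

For a solid shaft τ_max = 16T/(πd³), so d = (16T/(π τ_allow))^(1/3) = (16·657000/(π·6.43×10^7))^(1/3) = 0.3733 m.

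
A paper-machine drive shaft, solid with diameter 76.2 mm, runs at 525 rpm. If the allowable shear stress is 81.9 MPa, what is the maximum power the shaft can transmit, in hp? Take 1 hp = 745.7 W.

J = πd⁴/32 = π(0.0762)⁴/32 = 3.310×10^-6 m⁴.
T_max = τ_allow·J/r = 8.19×10^7 × 3.310×10^-6 / 0.0381 = 7115 N·m.
ω = 2π·525/60 = 54.98 rad/s, so P_max = T_max·ω = 3.912×10^5 W.

525 hp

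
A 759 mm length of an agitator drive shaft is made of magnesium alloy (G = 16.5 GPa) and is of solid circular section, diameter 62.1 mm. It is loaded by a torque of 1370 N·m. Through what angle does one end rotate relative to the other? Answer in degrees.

J = πd⁴/32 = π(0.0621)⁴/32 = 1.460×10^-6 m⁴.
θ = T·L/(G·J) = 1370 × 0.759 / (16.5×10⁹ × 1.460×10^-6) = 0.04316 rad.

2.47°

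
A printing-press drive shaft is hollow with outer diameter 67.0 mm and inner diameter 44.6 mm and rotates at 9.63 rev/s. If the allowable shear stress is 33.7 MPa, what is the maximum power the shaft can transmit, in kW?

96.8 kW

J = π(d_o⁴ − d_i⁴)/32 = π(0.0670⁴ − 0.0446⁴)/32 = 1.590×10^-6 m⁴.
T_max = τ_allow·J/r = 3.37×10^7 × 1.590×10^-6 / 0.0335 = 1599 N·m.
ω = 2π·9.63 = 60.51 rad/s, so P_max = T_max·ω = 9.677×10^4 W.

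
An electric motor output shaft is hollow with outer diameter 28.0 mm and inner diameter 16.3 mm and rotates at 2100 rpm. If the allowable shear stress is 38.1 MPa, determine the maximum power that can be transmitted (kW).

J = π(d_o⁴ − d_i⁴)/32 = π(0.0280⁴ − 0.0163⁴)/32 = 5.341×10^-8 m⁴.
T_max = τ_allow·J/r = 3.81×10^7 × 5.341×10^-8 / 0.0140 = 145.4 N·m.
ω = 2π·2100/60 = 219.9 rad/s, so P_max = T_max·ω = 3.197×10^4 W.

32.0 kW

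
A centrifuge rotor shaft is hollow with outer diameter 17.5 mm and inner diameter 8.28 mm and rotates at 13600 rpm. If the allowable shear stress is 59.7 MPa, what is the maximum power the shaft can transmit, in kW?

85.0 kW

J = π(d_o⁴ − d_i⁴)/32 = π(0.0175⁴ − 0.00828⁴)/32 = 8.746×10^-9 m⁴.
T_max = τ_allow·J/r = 5.97×10^7 × 8.746×10^-9 / 0.00875 = 59.67 N·m.
ω = 2π·13600/60 = 1424 rad/s, so P_max = T_max·ω = 8.499×10^4 W.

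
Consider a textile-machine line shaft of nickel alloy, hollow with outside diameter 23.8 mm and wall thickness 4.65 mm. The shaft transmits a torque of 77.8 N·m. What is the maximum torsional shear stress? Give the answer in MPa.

34.1 MPa

J = π(d_o⁴ − d_i⁴)/32 = π(0.0238⁴ − 0.0145⁴)/32 = 2.716×10^-8 m⁴.
τ_max = T·r/J = 77.80 × 0.0119 / 2.716×10^-8 = 3.409×10^7 Pa.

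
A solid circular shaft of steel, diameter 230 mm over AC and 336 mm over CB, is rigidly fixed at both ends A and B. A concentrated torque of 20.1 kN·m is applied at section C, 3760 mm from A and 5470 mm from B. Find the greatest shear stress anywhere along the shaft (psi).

Compatibility: T_A·a/J_AC = T_B·b/J_CB with T_A + T_B = T₀.
J_AC = 2.75×10^-4 m⁴, J_CB = 1.25×10^-3 m⁴, so T_A = T₀·(J_AC/a)/((J_AC/a)+(J_CB/b)) = 4866 N·m, T_B = 15230 N·m.
τ in each portion: τ_AC = 2.04×10^6 Pa, τ_CB = 2.05×10^6 Pa; maximum is in CB.
τ_max = T_CB·r/J = 15230·0.168/1.25×10^-3 = 2.045×10^6 Pa.

297 psi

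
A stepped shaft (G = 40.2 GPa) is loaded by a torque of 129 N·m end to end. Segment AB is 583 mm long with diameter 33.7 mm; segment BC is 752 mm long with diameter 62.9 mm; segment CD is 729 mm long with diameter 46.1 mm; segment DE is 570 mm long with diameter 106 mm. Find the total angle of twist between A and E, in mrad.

21.8 mrad

J_AB = π(0.0337)⁴/32 = 1.27×10^-7 m⁴; J_BC = π(0.0629)⁴/32 = 1.54×10^-6 m⁴; J_CD = π(0.0461)⁴/32 = 4.43×10^-7 m⁴; J_DE = π(0.106)⁴/32 = 1.24×10^-5 m⁴.
θ = (T/G)·Σ L_i/J_i = (129.0/40.2×10⁹)·(0.583/1.27×10^-7 + 0.752/1.54×10^-6 + 0.729/4.43×10^-7 + 0.570/1.24×10^-5) = 0.02177 rad.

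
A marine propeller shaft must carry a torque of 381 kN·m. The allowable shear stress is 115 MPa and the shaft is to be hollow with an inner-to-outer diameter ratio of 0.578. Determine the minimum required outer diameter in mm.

267 mm

For a hollow shaft with d_i/d_o = 0.578: τ_max = 16T/(π d_o³ (1−k⁴)), so d_o = [16T/(π τ_allow (1−k⁴))]^(1/3) = [16·381000/(π·1.15×10^8·0.8884)]^(1/3) = 0.2668 m.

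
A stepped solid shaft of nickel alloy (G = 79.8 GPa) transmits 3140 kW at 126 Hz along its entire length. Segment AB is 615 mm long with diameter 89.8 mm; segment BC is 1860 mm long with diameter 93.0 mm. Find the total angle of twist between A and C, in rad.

0.0174 rad

ω = 2π·126 = 791.7 rad/s, so T = P/ω = 3140×10³ / 791.7 = 3966 N·m.
J_AB = π(0.0898)⁴/32 = 6.38×10^-6 m⁴; J_BC = π(0.0930)⁴/32 = 7.34×10^-6 m⁴.
θ = (T/G)·Σ L_i/J_i = (3966/79.8×10⁹)·(0.615/6.38×10^-6 + 1.86/7.34×10^-6) = 0.01738 rad.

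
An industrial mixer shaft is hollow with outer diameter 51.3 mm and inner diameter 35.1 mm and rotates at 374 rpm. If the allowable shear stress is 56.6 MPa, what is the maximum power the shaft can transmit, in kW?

45.9 kW

J = π(d_o⁴ − d_i⁴)/32 = π(0.0513⁴ − 0.0351⁴)/32 = 5.309×10^-7 m⁴.
T_max = τ_allow·J/r = 5.66×10^7 × 5.309×10^-7 / 0.0256 = 1172 N·m.
ω = 2π·374/60 = 39.17 rad/s, so P_max = T_max·ω = 4.588×10^4 W.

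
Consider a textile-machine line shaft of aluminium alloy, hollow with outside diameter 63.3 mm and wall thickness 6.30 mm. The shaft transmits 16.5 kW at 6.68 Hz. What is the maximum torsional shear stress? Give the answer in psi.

ω = 2π·6.68 = 41.97 rad/s, so T = P/ω = 16.5×10³ / 41.97 = 393.1 N·m.
J = π(d_o⁴ − d_i⁴)/32 = π(0.0633⁴ − 0.0507⁴)/32 = 9.275×10^-7 m⁴.
τ_max = T·r/J = 393.1 × 0.0316 / 9.275×10^-7 = 1.341×10^7 Pa.

1950 psi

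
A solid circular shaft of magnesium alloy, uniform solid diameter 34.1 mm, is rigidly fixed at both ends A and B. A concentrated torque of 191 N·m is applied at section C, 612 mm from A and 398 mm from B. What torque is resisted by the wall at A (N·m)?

75.3 N·m

With uniform GJ and both ends fixed, compatibility θ_AC = θ_CB gives T_A·a = T_B·b, together with T_A + T_B = T₀.
T_A = T₀·b/(a+b) = 191.0·398/1010 = 75.27 N·m; T_B = 115.7 N·m.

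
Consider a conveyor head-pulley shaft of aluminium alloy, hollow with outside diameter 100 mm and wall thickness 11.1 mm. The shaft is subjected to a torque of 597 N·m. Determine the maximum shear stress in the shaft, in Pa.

4.80e6 Pa

J = π(d_o⁴ − d_i⁴)/32 = π(0.100⁴ − 0.0778⁴)/32 = 6.221×10^-6 m⁴.
τ_max = T·r/J = 597.0 × 0.0500 / 6.221×10^-6 = 4.799×10^6 Pa.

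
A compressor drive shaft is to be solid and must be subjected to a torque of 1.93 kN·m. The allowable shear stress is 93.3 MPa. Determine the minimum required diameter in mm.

For a solid shaft τ_max = 16T/(πd³), so d = (16T/(π τ_allow))^(1/3) = (16·1930/(π·9.33×10^7))^(1/3) = 0.04723 m.

47.2 mm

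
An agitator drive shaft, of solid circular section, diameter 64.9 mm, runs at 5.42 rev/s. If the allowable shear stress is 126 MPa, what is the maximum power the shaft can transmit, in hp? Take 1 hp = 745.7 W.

309 hp

J = πd⁴/32 = π(0.0649)⁴/32 = 1.742×10^-6 m⁴.
T_max = τ_allow·J/r = 1.26×10^8 × 1.742×10^-6 / 0.0324 = 6763 N·m.
ω = 2π·5.42 = 34.05 rad/s, so P_max = T_max·ω = 2.303×10^5 W.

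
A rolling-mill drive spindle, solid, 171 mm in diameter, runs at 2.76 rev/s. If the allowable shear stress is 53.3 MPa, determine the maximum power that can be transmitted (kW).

J = πd⁴/32 = π(0.171)⁴/32 = 8.394×10^-5 m⁴.
T_max = τ_allow·J/r = 5.33×10^7 × 8.394×10^-5 / 0.0855 = 52330 N·m.
ω = 2π·2.76 = 17.34 rad/s, so P_max = T_max·ω = 9.075×10^5 W.

907 kW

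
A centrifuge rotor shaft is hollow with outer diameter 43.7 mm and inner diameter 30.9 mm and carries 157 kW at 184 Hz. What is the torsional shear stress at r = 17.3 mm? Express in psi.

1270 psi

ω = 2π·184 = 1156 rad/s, so T = P/ω = 157×10³ / 1156 = 135.8 N·m.
J = π(d_o⁴ − d_i⁴)/32 = π(0.0437⁴ − 0.0309⁴)/32 = 2.685×10^-7 m⁴.
Shear stress varies linearly with radius: τ = T·r/J = 135.8 × 0.0173 / 2.685×10^-7 = 8.749×10^6 Pa.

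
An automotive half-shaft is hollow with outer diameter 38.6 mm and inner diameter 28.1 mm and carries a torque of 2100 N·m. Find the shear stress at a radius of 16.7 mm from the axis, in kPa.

J = π(d_o⁴ − d_i⁴)/32 = π(0.0386⁴ − 0.0281⁴)/32 = 1.567×10^-7 m⁴.
Shear stress varies linearly with radius: τ = T·r/J = 2100 × 0.0167 / 1.567×10^-7 = 2.238×10^8 Pa.

224000 kPa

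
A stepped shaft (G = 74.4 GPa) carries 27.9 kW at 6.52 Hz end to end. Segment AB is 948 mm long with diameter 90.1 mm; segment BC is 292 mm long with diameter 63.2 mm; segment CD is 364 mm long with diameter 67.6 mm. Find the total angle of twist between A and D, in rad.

ω = 2π·6.52 = 40.97 rad/s, so T = P/ω = 27.9×10³ / 40.97 = 681.0 N·m.
J_AB = π(0.0901)⁴/32 = 6.47×10^-6 m⁴; J_BC = π(0.0632)⁴/32 = 1.57×10^-6 m⁴; J_CD = π(0.0676)⁴/32 = 2.05×10^-6 m⁴.
θ = (T/G)·Σ L_i/J_i = (681.0/74.4×10⁹)·(0.948/6.47×10^-6 + 0.292/1.57×10^-6 + 0.364/2.05×10^-6) = 4.673×10^-3 rad.

0.00467 rad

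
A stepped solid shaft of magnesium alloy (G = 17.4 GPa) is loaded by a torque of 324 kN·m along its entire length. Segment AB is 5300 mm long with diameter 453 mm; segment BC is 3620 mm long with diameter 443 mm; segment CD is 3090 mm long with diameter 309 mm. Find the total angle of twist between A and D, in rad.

J_AB = π(0.453)⁴/32 = 4.13×10^-3 m⁴; J_BC = π(0.443)⁴/32 = 3.78×10^-3 m⁴; J_CD = π(0.309)⁴/32 = 8.95×10^-4 m⁴.
θ = (T/G)·Σ L_i/J_i = (324000/17.4×10⁹)·(5.30/4.13×10^-3 + 3.62/3.78×10^-3 + 3.09/8.95×10^-4) = 0.1060 rad.

0.106 rad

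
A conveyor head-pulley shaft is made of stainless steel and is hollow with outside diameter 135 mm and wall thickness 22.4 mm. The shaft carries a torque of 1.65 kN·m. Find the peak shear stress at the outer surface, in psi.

J = π(d_o⁴ − d_i⁴)/32 = π(0.135⁴ − 0.0902⁴)/32 = 2.611×10^-5 m⁴.
τ_max = T·r/J = 1650 × 0.0675 / 2.611×10^-5 = 4.266×10^6 Pa.

619 psi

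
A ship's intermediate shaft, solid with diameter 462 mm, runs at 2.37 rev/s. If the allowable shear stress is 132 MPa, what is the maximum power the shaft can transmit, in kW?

J = πd⁴/32 = π(0.462)⁴/32 = 4.473×10^-3 m⁴.
T_max = τ_allow·J/r = 1.32×10^8 × 4.473×10^-3 / 0.231 = 2.556e6 N·m.
ω = 2π·2.37 = 14.89 rad/s, so P_max = T_max·ω = 3.806×10^7 W.

38100 kW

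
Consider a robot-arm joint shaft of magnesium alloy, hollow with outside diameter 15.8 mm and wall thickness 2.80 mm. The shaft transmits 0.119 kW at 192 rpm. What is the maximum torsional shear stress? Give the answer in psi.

ω = 2π·192/60 = 20.11 rad/s, so T = P/ω = 0.119×10³ / 20.11 = 5.919 N·m.
J = π(d_o⁴ − d_i⁴)/32 = π(0.0158⁴ − 0.0102⁴)/32 = 5.056×10^-9 m⁴.
τ_max = T·r/J = 5.919 × 0.00790 / 5.056×10^-9 = 9.249×10^6 Pa.

1340 psi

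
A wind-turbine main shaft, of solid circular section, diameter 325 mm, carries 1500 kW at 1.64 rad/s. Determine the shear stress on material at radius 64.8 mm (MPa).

54.1 MPa

ω = 1.64 rad/s, so T = P/ω = 1500×10³ / 1.640 = 914600 N·m.
J = πd⁴/32 = π(0.325)⁴/32 = 1.095×10^-3 m⁴.
Shear stress varies linearly with radius: τ = T·r/J = 914600 × 0.0648 / 1.095×10^-3 = 5.411×10^7 Pa.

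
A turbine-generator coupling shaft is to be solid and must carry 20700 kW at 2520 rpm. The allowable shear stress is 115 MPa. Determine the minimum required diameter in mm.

ω = 2π·2520/60 = 263.9 rad/s, so T = P/ω = 20700×10³ / 263.9 = 78440 N·m.
For a solid shaft τ_max = 16T/(πd³), so d = (16T/(π τ_allow))^(1/3) = (16·78440/(π·1.15×10^8))^(1/3) = 0.1515 m.

151 mm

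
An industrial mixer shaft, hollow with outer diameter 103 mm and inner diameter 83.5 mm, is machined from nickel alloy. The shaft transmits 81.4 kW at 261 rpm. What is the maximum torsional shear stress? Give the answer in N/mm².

ω = 2π·261/60 = 27.33 rad/s, so T = P/ω = 81.4×10³ / 27.33 = 2978 N·m.
J = π(d_o⁴ − d_i⁴)/32 = π(0.103⁴ − 0.0835⁴)/32 = 6.277×10^-6 m⁴.
τ_max = T·r/J = 2978 × 0.0515 / 6.277×10^-6 = 2.443×10^7 Pa.

24.4 N/mm²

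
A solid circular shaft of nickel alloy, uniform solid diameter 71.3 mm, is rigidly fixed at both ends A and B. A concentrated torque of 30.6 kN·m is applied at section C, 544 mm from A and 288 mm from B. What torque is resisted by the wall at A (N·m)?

10600 N·m

With uniform GJ and both ends fixed, compatibility θ_AC = θ_CB gives T_A·a = T_B·b, together with T_A + T_B = T₀.
T_A = T₀·b/(a+b) = 30600·288/832.0 = 10590 N·m; T_B = 20010 N·m.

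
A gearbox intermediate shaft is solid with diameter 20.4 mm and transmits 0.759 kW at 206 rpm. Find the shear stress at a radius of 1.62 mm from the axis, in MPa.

ω = 2π·206/60 = 21.57 rad/s, so T = P/ω = 0.759×10³ / 21.57 = 35.18 N·m.
J = πd⁴/32 = π(0.0204)⁴/32 = 1.700×10^-8 m⁴.
Shear stress varies linearly with radius: τ = T·r/J = 35.18 × 0.00162 / 1.700×10^-8 = 3.352×10^6 Pa.

3.35 MPa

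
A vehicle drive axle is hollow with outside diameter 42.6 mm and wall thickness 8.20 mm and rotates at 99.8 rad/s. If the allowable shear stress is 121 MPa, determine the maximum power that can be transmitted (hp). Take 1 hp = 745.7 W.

211 hp

J = π(d_o⁴ − d_i⁴)/32 = π(0.0426⁴ − 0.0262⁴)/32 = 2.771×10^-7 m⁴.
T_max = τ_allow·J/r = 1.21×10^8 × 2.771×10^-7 / 0.0213 = 1574 N·m.
ω = 99.8 rad/s, so P_max = T_max·ω = 1.571×10^5 W.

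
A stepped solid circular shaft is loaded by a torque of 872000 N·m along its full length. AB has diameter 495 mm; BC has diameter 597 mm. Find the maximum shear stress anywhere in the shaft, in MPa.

Under the same torque, τ_max = 16T/(πd³) is largest where d is smallest — segment AB (d = 495 mm).
τ_max = 16·872000/(π·(0.495)³) = 3.662×10^7 Pa.

36.6 MPa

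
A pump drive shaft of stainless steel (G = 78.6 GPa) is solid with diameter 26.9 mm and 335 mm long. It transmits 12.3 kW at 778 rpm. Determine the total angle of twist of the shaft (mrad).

ω = 2π·778/60 = 81.47 rad/s, so T = P/ω = 12.3×10³ / 81.47 = 151.0 N·m.
J = πd⁴/32 = π(0.0269)⁴/32 = 5.141×10^-8 m⁴.
θ = T·L/(G·J) = 151.0 × 0.335 / (78.6×10⁹ × 5.141×10^-8) = 0.01252 rad.

12.5 mrad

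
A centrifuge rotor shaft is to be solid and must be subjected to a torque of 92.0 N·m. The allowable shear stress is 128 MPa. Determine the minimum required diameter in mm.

For a solid shaft τ_max = 16T/(πd³), so d = (16T/(π τ_allow))^(1/3) = (16·92.00/(π·1.28×10^8))^(1/3) = 0.01541 m.

15.4 mm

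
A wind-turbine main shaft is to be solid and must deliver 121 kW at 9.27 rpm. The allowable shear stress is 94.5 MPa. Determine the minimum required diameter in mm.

ω = 2π·9.27/60 = 0.9708 rad/s, so T = P/ω = 121×10³ / 0.9708 = 124600 N·m.
For a solid shaft τ_max = 16T/(πd³), so d = (16T/(π τ_allow))^(1/3) = (16·124600/(π·9.45×10^7))^(1/3) = 0.1887 m.

189 mm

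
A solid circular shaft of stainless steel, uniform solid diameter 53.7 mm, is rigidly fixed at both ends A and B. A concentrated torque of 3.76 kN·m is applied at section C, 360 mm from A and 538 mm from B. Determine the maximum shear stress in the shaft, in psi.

10700 psi

With uniform GJ and both ends fixed, compatibility θ_AC = θ_CB gives T_A·a = T_B·b, together with T_A + T_B = T₀.
T_A = T₀·b/(a+b) = 3760·538/898.0 = 2253 N·m; T_B = 1507 N·m.
τ in each portion: τ_AC = 7.41×10^7 Pa, τ_CB = 4.96×10^7 Pa; maximum is in AC.
τ_max = T_AC·r/J = 2253·0.0269/8.16×10^-7 = 7.409×10^7 Pa.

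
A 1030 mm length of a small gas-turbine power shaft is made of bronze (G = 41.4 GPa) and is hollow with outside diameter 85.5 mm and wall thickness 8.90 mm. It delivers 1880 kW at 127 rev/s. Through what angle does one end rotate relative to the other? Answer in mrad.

ω = 2π·127 = 798.0 rad/s, so T = P/ω = 1880×10³ / 798.0 = 2356 N·m.
J = π(d_o⁴ − d_i⁴)/32 = π(0.0855⁴ − 0.0677⁴)/32 = 3.184×10^-6 m⁴.
θ = T·L/(G·J) = 2356 × 1.03 / (41.4×10⁹ × 3.184×10^-6) = 0.01841 rad.

18.4 mrad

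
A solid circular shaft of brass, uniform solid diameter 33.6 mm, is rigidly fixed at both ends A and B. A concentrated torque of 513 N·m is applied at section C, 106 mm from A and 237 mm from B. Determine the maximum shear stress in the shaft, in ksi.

With uniform GJ and both ends fixed, compatibility θ_AC = θ_CB gives T_A·a = T_B·b, together with T_A + T_B = T₀.
T_A = T₀·b/(a+b) = 513.0·237/343.0 = 354.5 N·m; T_B = 158.5 N·m.
τ in each portion: τ_AC = 4.76×10^7 Pa, τ_CB = 2.13×10^7 Pa; maximum is in AC.
τ_max = T_AC·r/J = 354.5·0.0168/1.25×10^-7 = 4.759×10^7 Pa.

6.90 ksi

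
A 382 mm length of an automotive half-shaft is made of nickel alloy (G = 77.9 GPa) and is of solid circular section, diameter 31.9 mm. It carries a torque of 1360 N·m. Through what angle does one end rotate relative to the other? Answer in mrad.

65.6 mrad

J = πd⁴/32 = π(0.0319)⁴/32 = 1.017×10^-7 m⁴.
θ = T·L/(G·J) = 1360 × 0.382 / (77.9×10⁹ × 1.017×10^-7) = 0.06560 rad.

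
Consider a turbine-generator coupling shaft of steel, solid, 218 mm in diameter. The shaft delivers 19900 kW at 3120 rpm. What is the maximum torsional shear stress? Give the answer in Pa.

ω = 2π·3120/60 = 326.7 rad/s, so T = P/ω = 19900×10³ / 326.7 = 60910 N·m.
J = πd⁴/32 = π(0.218)⁴/32 = 2.217×10^-4 m⁴.
τ_max = T·r/J = 60910 × 0.109 / 2.217×10^-4 = 2.994×10^7 Pa.

2.99e7 Pa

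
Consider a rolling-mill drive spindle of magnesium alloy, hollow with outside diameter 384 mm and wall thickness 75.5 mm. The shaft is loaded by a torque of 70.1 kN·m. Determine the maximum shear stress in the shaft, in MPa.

J = π(d_o⁴ − d_i⁴)/32 = π(0.384⁴ − 0.233⁴)/32 = 1.845×10^-3 m⁴.
τ_max = T·r/J = 70100 × 0.192 / 1.845×10^-3 = 7.294×10^6 Pa.

7.29 MPa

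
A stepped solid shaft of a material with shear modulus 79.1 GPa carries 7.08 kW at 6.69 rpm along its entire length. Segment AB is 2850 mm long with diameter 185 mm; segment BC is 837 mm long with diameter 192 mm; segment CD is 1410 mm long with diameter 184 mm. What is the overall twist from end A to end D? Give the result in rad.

0.00557 rad

ω = 2π·6.69/60 = 0.7006 rad/s, so T = P/ω = 7.08×10³ / 0.7006 = 10110 N·m.
J_AB = π(0.185)⁴/32 = 1.15×10^-4 m⁴; J_BC = π(0.192)⁴/32 = 1.33×10^-4 m⁴; J_CD = π(0.184)⁴/32 = 1.13×10^-4 m⁴.
θ = (T/G)·Σ L_i/J_i = (10110/79.1×10⁹)·(2.85/1.15×10^-4 + 0.837/1.33×10^-4 + 1.41/1.13×10^-4) = 5.569×10^-3 rad.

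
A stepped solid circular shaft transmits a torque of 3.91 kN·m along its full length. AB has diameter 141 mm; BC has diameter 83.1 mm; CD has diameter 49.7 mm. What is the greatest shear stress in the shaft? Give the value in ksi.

23.5 ksi

Under the same torque, τ_max = 16T/(πd³) is largest where d is smallest — segment CD (d = 49.7 mm).
τ_max = 16·3910/(π·(0.0497)³) = 1.622×10^8 Pa.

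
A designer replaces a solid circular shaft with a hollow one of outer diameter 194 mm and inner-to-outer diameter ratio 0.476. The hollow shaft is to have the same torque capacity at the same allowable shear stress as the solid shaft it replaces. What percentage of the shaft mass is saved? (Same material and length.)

Equal τ_max and T ⇒ the solid shaft needs d_s³ = d_o³(1−k⁴), so d_s = 194·(1−0.476⁴)^(1/3) = 190.6 mm.
Area ratio A_h/A_s = d_o²(1−k²)/d_s² = (1−k²)/(1−k⁴)^(2/3) = 0.8011.
Mass saving = 1 − 0.8011 = 19.9 %.

19.9 %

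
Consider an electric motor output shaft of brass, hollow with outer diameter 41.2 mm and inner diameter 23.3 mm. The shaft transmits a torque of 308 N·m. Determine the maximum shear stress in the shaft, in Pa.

J = π(d_o⁴ − d_i⁴)/32 = π(0.0412⁴ − 0.0233⁴)/32 = 2.539×10^-7 m⁴.
τ_max = T·r/J = 308.0 × 0.0206 / 2.539×10^-7 = 2.499×10^7 Pa.

2.50e7 Pa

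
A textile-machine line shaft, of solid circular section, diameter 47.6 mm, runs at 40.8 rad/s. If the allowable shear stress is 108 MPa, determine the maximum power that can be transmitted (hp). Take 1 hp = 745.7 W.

125 hp

J = πd⁴/32 = π(0.0476)⁴/32 = 5.040×10^-7 m⁴.
T_max = τ_allow·J/r = 1.08×10^8 × 5.040×10^-7 / 0.0238 = 2287 N·m.
ω = 40.8 rad/s, so P_max = T_max·ω = 9.331×10^4 W.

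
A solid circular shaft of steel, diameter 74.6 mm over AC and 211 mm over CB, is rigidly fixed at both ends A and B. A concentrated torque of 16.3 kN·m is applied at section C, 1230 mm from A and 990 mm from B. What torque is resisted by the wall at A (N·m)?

202 N·m

Compatibility: T_A·a/J_AC = T_B·b/J_CB with T_A + T_B = T₀.
J_AC = 3.04×10^-6 m⁴, J_CB = 1.95×10^-4 m⁴, so T_A = T₀·(J_AC/a)/((J_AC/a)+(J_CB/b)) = 202.4 N·m, T_B = 16100 N·m.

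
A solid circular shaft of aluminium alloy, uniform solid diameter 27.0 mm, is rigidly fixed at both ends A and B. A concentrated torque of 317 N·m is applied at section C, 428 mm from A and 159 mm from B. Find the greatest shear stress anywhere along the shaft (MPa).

With uniform GJ and both ends fixed, compatibility θ_AC = θ_CB gives T_A·a = T_B·b, together with T_A + T_B = T₀.
T_A = T₀·b/(a+b) = 317.0·159/587.0 = 85.87 N·m; T_B = 231.1 N·m.
τ in each portion: τ_AC = 2.22×10^7 Pa, τ_CB = 5.98×10^7 Pa; maximum is in CB.
τ_max = T_CB·r/J = 231.1·0.0135/5.22×10^-8 = 5.981×10^7 Pa.

59.8 MPa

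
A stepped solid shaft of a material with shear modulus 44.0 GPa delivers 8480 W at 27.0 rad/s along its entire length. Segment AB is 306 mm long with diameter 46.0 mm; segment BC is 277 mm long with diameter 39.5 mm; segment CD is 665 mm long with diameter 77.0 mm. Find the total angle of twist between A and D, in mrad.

ω = 27.0 rad/s, so T = P/ω = 8480 / 27.00 = 314.1 N·m.
J_AB = π(0.0460)⁴/32 = 4.40×10^-7 m⁴; J_BC = π(0.0395)⁴/32 = 2.39×10^-7 m⁴; J_CD = π(0.0770)⁴/32 = 3.45×10^-6 m⁴.
θ = (T/G)·Σ L_i/J_i = (314.1/44.0×10⁹)·(0.306/4.40×10^-7 + 0.277/2.39×10^-7 + 0.665/3.45×10^-6) = 0.01462 rad.

14.6 mrad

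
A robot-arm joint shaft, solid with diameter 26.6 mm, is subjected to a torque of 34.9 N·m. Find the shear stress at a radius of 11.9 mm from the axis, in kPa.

8450 kPa

J = πd⁴/32 = π(0.0266)⁴/32 = 4.915×10^-8 m⁴.
Shear stress varies linearly with radius: τ = T·r/J = 34.90 × 0.0119 / 4.915×10^-8 = 8.450×10^6 Pa.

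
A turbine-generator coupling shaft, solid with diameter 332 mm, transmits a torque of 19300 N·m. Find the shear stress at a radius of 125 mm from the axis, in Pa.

2.02e6 Pa

J = πd⁴/32 = π(0.332)⁴/32 = 1.193×10^-3 m⁴.
Shear stress varies linearly with radius: τ = T·r/J = 19300 × 0.125 / 1.193×10^-3 = 2.023×10^6 Pa.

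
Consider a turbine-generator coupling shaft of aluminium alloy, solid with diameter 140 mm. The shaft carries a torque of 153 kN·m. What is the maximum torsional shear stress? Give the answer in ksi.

41.2 ksi

J = πd⁴/32 = π(0.140)⁴/32 = 3.771×10^-5 m⁴.
τ_max = T·r/J = 153000 × 0.0700 / 3.771×10^-5 = 2.840×10^8 Pa.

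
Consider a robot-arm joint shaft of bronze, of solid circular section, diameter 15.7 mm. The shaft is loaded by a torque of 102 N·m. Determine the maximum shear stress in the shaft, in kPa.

J = πd⁴/32 = π(0.0157)⁴/32 = 5.965×10^-9 m⁴.
τ_max = T·r/J = 102.0 × 0.00785 / 5.965×10^-9 = 1.342×10^8 Pa.

134000 kPa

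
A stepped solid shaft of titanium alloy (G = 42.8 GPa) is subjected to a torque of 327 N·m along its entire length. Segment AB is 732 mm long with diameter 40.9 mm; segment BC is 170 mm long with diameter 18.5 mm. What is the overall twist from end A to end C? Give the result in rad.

0.133 rad

J_AB = π(0.0409)⁴/32 = 2.75×10^-7 m⁴; J_BC = π(0.0185)⁴/32 = 1.15×10^-8 m⁴.
θ = (T/G)·Σ L_i/J_i = (327.0/42.8×10⁹)·(0.732/2.75×10^-7 + 0.170/1.15×10^-8) = 0.1333 rad.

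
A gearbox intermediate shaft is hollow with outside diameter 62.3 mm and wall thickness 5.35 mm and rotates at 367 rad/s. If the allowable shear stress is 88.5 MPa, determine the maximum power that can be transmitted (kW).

J = π(d_o⁴ − d_i⁴)/32 = π(0.0623⁴ − 0.0516⁴)/32 = 7.830×10^-7 m⁴.
T_max = τ_allow·J/r = 8.85×10^7 × 7.830×10^-7 / 0.0311 = 2224 N·m.
ω = 367 rad/s, so P_max = T_max·ω = 8.164×10^5 W.

816 kW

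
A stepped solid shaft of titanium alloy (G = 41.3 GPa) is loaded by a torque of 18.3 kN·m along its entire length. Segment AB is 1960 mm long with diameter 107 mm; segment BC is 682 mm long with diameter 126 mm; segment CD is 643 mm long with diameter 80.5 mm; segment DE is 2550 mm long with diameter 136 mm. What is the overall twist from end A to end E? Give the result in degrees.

10.5°

J_AB = π(0.107)⁴/32 = 1.29×10^-5 m⁴; J_BC = π(0.126)⁴/32 = 2.47×10^-5 m⁴; J_CD = π(0.0805)⁴/32 = 4.12×10^-6 m⁴; J_DE = π(0.136)⁴/32 = 3.36×10^-5 m⁴.
θ = (T/G)·Σ L_i/J_i = (18300/41.3×10⁹)·(1.96/1.29×10^-5 + 0.682/2.47×10^-5 + 0.643/4.12×10^-6 + 2.55/3.36×10^-5) = 0.1825 rad.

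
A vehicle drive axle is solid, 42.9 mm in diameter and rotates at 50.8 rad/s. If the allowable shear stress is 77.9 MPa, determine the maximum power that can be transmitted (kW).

61.3 kW

J = πd⁴/32 = π(0.0429)⁴/32 = 3.325×10^-7 m⁴.
T_max = τ_allow·J/r = 7.79×10^7 × 3.325×10^-7 / 0.0215 = 1208 N·m.
ω = 50.8 rad/s, so P_max = T_max·ω = 6.135×10^4 W.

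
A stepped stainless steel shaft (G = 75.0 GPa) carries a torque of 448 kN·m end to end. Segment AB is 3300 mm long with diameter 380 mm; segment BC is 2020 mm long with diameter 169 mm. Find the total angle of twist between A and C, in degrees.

9.18°

J_AB = π(0.380)⁴/32 = 2.05×10^-3 m⁴; J_BC = π(0.169)⁴/32 = 8.01×10^-5 m⁴.
θ = (T/G)·Σ L_i/J_i = (448000/75.0×10⁹)·(3.30/2.05×10^-3 + 2.02/8.01×10^-5) = 0.1603 rad.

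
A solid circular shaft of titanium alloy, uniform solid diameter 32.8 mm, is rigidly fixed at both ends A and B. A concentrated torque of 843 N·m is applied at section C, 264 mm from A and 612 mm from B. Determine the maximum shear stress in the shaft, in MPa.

85.0 MPa

With uniform GJ and both ends fixed, compatibility θ_AC = θ_CB gives T_A·a = T_B·b, together with T_A + T_B = T₀.
T_A = T₀·b/(a+b) = 843.0·612/876.0 = 588.9 N·m; T_B = 254.1 N·m.
τ in each portion: τ_AC = 8.50×10^7 Pa, τ_CB = 3.67×10^7 Pa; maximum is in AC.
τ_max = T_AC·r/J = 588.9·0.0164/1.14×10^-7 = 8.500×10^7 Pa.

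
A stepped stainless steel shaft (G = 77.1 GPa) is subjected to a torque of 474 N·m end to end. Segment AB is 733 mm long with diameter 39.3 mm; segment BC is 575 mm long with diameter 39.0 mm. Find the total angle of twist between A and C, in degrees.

1.99°

J_AB = π(0.0393)⁴/32 = 2.34×10^-7 m⁴; J_BC = π(0.0390)⁴/32 = 2.27×10^-7 m⁴.
θ = (T/G)·Σ L_i/J_i = (474.0/77.1×10⁹)·(0.733/2.34×10^-7 + 0.575/2.27×10^-7) = 0.03481 rad.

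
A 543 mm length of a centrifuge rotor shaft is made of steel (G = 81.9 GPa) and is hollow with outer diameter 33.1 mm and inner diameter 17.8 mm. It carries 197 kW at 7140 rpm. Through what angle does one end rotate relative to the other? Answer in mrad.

ω = 2π·7140/60 = 747.7 rad/s, so T = P/ω = 197×10³ / 747.7 = 263.5 N·m.
J = π(d_o⁴ − d_i⁴)/32 = π(0.0331⁴ − 0.0178⁴)/32 = 1.080×10^-7 m⁴.
θ = T·L/(G·J) = 263.5 × 0.543 / (81.9×10⁹ × 1.080×10^-7) = 0.01618 rad.

16.2 mrad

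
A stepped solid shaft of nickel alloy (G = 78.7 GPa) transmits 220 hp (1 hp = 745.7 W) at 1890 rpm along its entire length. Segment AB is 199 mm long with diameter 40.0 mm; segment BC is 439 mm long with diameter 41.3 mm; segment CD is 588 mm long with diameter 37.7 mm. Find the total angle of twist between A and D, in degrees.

ω = 2π·1890/60 = 197.9 rad/s, so T = P/ω = 220×745.7 / 197.9 = 828.9 N·m.
J_AB = π(0.0400)⁴/32 = 2.51×10^-7 m⁴; J_BC = π(0.0413)⁴/32 = 2.86×10^-7 m⁴; J_CD = π(0.0377)⁴/32 = 1.98×10^-7 m⁴.
θ = (T/G)·Σ L_i/J_i = (828.9/78.7×10⁹)·(0.199/2.51×10^-7 + 0.439/2.86×10^-7 + 0.588/1.98×10^-7) = 0.05575 rad.

3.19°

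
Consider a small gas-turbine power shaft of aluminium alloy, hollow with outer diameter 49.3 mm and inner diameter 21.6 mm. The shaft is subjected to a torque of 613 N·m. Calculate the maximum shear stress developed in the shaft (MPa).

27.1 MPa

J = π(d_o⁴ − d_i⁴)/32 = π(0.0493⁴ − 0.0216⁴)/32 = 5.586×10^-7 m⁴.
τ_max = T·r/J = 613.0 × 0.0246 / 5.586×10^-7 = 2.705×10^7 Pa.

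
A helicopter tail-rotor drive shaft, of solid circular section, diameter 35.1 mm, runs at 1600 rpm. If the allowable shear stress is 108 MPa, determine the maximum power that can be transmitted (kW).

J = πd⁴/32 = π(0.0351)⁴/32 = 1.490×10^-7 m⁴.
T_max = τ_allow·J/r = 1.08×10^8 × 1.490×10^-7 / 0.0175 = 917.0 N·m.
ω = 2π·1600/60 = 167.6 rad/s, so P_max = T_max·ω = 1.536×10^5 W.

154 kW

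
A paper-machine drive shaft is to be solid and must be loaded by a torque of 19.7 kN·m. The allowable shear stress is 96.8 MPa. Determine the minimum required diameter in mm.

101 mm

For a solid shaft τ_max = 16T/(πd³), so d = (16T/(π τ_allow))^(1/3) = (16·19700/(π·9.68×10^7))^(1/3) = 0.1012 m.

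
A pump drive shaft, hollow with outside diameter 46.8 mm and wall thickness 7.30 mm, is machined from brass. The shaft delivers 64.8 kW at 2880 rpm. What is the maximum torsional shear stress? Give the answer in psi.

ω = 2π·2880/60 = 301.6 rad/s, so T = P/ω = 64.8×10³ / 301.6 = 214.9 N·m.
J = π(d_o⁴ − d_i⁴)/32 = π(0.0468⁴ − 0.0322⁴)/32 = 3.654×10^-7 m⁴.
τ_max = T·r/J = 214.9 × 0.0234 / 3.654×10^-7 = 1.376×10^7 Pa.

2000 psi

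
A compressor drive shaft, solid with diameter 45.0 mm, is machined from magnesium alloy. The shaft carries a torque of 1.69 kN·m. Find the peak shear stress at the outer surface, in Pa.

9.45e7 Pa

J = πd⁴/32 = π(0.0450)⁴/32 = 4.026×10^-7 m⁴.
τ_max = T·r/J = 1690 × 0.0225 / 4.026×10^-7 = 9.445×10^7 Pa.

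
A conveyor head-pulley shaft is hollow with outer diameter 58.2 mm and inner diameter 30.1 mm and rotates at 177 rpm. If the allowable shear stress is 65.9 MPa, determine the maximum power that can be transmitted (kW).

43.9 kW

J = π(d_o⁴ − d_i⁴)/32 = π(0.0582⁴ − 0.0301⁴)/32 = 1.046×10^-6 m⁴.
T_max = τ_allow·J/r = 6.59×10^7 × 1.046×10^-6 / 0.0291 = 2368 N·m.
ω = 2π·177/60 = 18.54 rad/s, so P_max = T_max·ω = 4.390×10^4 W.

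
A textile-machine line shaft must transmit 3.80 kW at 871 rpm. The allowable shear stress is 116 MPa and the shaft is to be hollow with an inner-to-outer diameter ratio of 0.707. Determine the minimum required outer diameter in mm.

ω = 2π·871/60 = 91.21 rad/s, so T = P/ω = 3.80×10³ / 91.21 = 41.66 N·m.
For a hollow shaft with d_i/d_o = 0.707: τ_max = 16T/(π d_o³ (1−k⁴)), so d_o = [16T/(π τ_allow (1−k⁴))]^(1/3) = [16·41.66/(π·1.16×10^8·0.7502)]^(1/3) = 0.01346 m.

13.5 mm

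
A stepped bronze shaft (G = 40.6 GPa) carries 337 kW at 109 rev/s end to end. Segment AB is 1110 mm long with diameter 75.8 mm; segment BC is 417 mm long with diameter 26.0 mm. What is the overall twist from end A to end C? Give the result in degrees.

ω = 2π·109 = 684.9 rad/s, so T = P/ω = 337×10³ / 684.9 = 492.1 N·m.
J_AB = π(0.0758)⁴/32 = 3.24×10^-6 m⁴; J_BC = π(0.0260)⁴/32 = 4.49×10^-8 m⁴.
θ = (T/G)·Σ L_i/J_i = (492.1/40.6×10⁹)·(1.11/3.24×10^-6 + 0.417/4.49×10^-8) = 0.1168 rad.

6.69°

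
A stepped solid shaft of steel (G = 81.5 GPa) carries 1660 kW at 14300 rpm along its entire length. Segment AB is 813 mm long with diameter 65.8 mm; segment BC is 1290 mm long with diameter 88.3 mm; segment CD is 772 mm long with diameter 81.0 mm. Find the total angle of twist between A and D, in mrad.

11.4 mrad

ω = 2π·14300/60 = 1497 rad/s, so T = P/ω = 1660×10³ / 1497 = 1109 N·m.
J_AB = π(0.0658)⁴/32 = 1.84×10^-6 m⁴; J_BC = π(0.0883)⁴/32 = 5.97×10^-6 m⁴; J_CD = π(0.0810)⁴/32 = 4.23×10^-6 m⁴.
θ = (T/G)·Σ L_i/J_i = (1109/81.5×10⁹)·(0.813/1.84×10^-6 + 1.29/5.97×10^-6 + 0.772/4.23×10^-6) = 0.01143 rad.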